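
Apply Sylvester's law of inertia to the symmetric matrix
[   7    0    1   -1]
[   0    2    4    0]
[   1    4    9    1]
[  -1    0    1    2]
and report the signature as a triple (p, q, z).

step 0: pivot 7 → sign +
step 1: pivot 2 → sign +
step 2: pivot 6/7 → sign +
step 3: pivot 1/3 → sign +
signature = (4, 0, 0)

Answer: (4, 0, 0)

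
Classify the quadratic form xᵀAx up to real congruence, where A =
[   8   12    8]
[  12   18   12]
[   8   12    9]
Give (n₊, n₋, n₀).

step 0: pivot 8 → sign +
step 1: pivot 1 → sign +
step 2: row/col 2 already zero → sign 0
signature = (2, 0, 1)

Answer: (2, 0, 1)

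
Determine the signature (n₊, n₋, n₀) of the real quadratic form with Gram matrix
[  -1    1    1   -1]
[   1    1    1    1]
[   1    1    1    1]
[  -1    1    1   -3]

step 0: pivot -1 → sign −
step 1: pivot 2 → sign +
step 2: pivot -2 → sign −
step 3: row/col 3 already zero → sign 0
signature = (1, 2, 1)

Answer: (1, 2, 1)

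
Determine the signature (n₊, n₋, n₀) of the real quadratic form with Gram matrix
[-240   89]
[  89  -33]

step 0: pivot -240 → sign −
step 1: pivot 1/240 → sign +
signature = (1, 1, 0)

Answer: (1, 1, 0)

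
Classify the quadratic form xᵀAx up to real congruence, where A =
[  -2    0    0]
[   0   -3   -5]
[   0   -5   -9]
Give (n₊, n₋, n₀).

Answer: (0, 3, 0)

Derivation:
step 0: pivot -2 → sign −
step 1: pivot -3 → sign −
step 2: pivot -2/3 → sign −
signature = (0, 3, 0)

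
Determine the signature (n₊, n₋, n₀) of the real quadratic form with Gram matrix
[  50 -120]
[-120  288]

step 0: pivot 50 → sign +
step 1: row/col 1 already zero → sign 0
signature = (1, 0, 1)

Answer: (1, 0, 1)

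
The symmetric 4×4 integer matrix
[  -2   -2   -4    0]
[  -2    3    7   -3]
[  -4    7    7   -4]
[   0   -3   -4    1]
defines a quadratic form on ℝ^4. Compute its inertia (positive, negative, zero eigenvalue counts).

Answer: (1, 3, 0)

Derivation:
step 0: pivot -2 → sign −
step 1: pivot 5 → sign +
step 2: pivot -46/5 → sign −
step 3: pivot -3/46 → sign −
signature = (1, 3, 0)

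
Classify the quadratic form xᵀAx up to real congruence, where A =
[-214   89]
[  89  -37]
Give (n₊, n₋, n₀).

step 0: pivot -214 → sign −
step 1: pivot 3/214 → sign +
signature = (1, 1, 0)

Answer: (1, 1, 0)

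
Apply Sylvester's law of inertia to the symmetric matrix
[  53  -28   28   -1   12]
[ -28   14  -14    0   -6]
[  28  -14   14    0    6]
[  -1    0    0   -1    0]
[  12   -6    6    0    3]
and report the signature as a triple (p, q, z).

Answer: (2, 2, 1)

Derivation:
step 0: pivot 53 → sign +
step 1: pivot -42/53 → sign −
step 2: pivot -2/3 → sign −
step 3: pivot 3/7 → sign +
step 4: row/col 4 already zero → sign 0
signature = (2, 2, 1)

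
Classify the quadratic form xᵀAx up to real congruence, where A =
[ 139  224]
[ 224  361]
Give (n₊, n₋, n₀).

step 0: pivot 139 → sign +
step 1: pivot 3/139 → sign +
signature = (2, 0, 0)

Answer: (2, 0, 0)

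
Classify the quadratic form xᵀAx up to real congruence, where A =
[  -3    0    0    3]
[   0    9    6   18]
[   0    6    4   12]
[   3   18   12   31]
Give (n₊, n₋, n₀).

Answer: (1, 2, 1)

Derivation:
step 0: pivot -3 → sign −
step 1: pivot 9 → sign +
step 2: pivot -2 → sign −
step 3: row/col 3 already zero → sign 0
signature = (1, 2, 1)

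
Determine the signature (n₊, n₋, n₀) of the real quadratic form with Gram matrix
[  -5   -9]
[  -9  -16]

Answer: (1, 1, 0)

Derivation:
step 0: pivot -5 → sign −
step 1: pivot 1/5 → sign +
signature = (1, 1, 0)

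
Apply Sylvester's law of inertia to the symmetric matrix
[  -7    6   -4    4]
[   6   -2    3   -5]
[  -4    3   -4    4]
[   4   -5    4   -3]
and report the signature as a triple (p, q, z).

step 0: pivot -7 → sign −
step 1: pivot 22/7 → sign +
step 2: pivot -39/22 → sign −
step 3: pivot -3/13 → sign −
signature = (1, 3, 0)

Answer: (1, 3, 0)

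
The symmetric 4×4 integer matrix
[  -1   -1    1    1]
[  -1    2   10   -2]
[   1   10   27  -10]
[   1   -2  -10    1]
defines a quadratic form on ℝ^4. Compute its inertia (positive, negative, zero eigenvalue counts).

Answer: (2, 2, 0)

Derivation:
step 0: pivot -1 → sign −
step 1: pivot 3 → sign +
step 2: pivot 1 → sign +
step 3: pivot -1 → sign −
signature = (2, 2, 0)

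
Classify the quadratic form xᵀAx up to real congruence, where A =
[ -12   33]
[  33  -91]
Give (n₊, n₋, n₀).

step 0: pivot -12 → sign −
step 1: pivot -1/4 → sign −
signature = (0, 2, 0)

Answer: (0, 2, 0)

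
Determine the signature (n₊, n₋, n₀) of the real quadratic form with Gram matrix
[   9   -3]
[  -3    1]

Answer: (1, 0, 1)

Derivation:
step 0: pivot 9 → sign +
step 1: row/col 1 already zero → sign 0
signature = (1, 0, 1)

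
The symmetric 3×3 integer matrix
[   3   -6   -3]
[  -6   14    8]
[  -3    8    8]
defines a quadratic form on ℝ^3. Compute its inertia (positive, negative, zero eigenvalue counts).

step 0: pivot 3 → sign +
step 1: pivot 2 → sign +
step 2: pivot 3 → sign +
signature = (3, 0, 0)

Answer: (3, 0, 0)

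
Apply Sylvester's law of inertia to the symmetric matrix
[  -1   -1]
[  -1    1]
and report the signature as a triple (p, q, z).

step 0: pivot -1 → sign −
step 1: pivot 2 → sign +
signature = (1, 1, 0)

Answer: (1, 1, 0)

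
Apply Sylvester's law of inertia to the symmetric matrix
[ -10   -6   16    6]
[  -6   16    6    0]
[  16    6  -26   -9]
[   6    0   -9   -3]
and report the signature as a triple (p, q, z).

Answer: (1, 3, 0)

Derivation:
step 0: pivot -10 → sign −
step 1: pivot 98/5 → sign +
step 2: pivot -52/49 → sign −
step 3: pivot -3/52 → sign −
signature = (1, 3, 0)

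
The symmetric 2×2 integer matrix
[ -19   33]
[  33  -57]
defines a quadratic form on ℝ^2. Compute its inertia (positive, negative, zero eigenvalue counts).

step 0: pivot -19 → sign −
step 1: pivot 6/19 → sign +
signature = (1, 1, 0)

Answer: (1, 1, 0)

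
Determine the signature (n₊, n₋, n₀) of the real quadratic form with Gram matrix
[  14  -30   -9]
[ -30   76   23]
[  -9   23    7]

step 0: pivot 14 → sign +
step 1: pivot 82/7 → sign +
step 2: pivot 3/82 → sign +
signature = (3, 0, 0)

Answer: (3, 0, 0)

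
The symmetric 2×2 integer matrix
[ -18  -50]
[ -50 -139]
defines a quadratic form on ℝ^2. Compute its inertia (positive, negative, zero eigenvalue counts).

Answer: (0, 2, 0)

Derivation:
step 0: pivot -18 → sign −
step 1: pivot -1/9 → sign −
signature = (0, 2, 0)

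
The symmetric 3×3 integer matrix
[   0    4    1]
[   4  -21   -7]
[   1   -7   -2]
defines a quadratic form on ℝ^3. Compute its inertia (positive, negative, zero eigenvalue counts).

step 0: pivot -21 → sign −
step 1: pivot 16/21 → sign +
step 2: pivot 3/16 → sign +
signature = (2, 1, 0)

Answer: (2, 1, 0)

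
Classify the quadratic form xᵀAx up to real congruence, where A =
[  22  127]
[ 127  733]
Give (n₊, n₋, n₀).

step 0: pivot 22 → sign +
step 1: pivot -3/22 → sign −
signature = (1, 1, 0)

Answer: (1, 1, 0)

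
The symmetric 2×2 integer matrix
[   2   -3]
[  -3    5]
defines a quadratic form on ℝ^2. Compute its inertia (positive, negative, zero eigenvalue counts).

step 0: pivot 2 → sign +
step 1: pivot 1/2 → sign +
signature = (2, 0, 0)

Answer: (2, 0, 0)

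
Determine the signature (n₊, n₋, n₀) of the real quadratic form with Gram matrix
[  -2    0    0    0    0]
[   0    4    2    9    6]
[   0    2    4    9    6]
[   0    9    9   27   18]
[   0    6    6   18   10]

step 0: pivot -2 → sign −
step 1: pivot 4 → sign +
step 2: pivot 3 → sign +
step 3: pivot -2 → sign −
step 4: row/col 4 already zero → sign 0
signature = (2, 2, 1)

Answer: (2, 2, 1)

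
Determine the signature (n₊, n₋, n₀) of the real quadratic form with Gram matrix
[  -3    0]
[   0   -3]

Answer: (0, 2, 0)

Derivation:
step 0: pivot -3 → sign −
step 1: pivot -3 → sign −
signature = (0, 2, 0)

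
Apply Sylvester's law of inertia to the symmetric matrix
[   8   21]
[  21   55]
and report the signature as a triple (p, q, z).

Answer: (1, 1, 0)

Derivation:
step 0: pivot 8 → sign +
step 1: pivot -1/8 → sign −
signature = (1, 1, 0)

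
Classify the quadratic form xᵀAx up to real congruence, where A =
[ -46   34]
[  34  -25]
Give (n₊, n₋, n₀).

Answer: (1, 1, 0)

Derivation:
step 0: pivot -46 → sign −
step 1: pivot 3/23 → sign +
signature = (1, 1, 0)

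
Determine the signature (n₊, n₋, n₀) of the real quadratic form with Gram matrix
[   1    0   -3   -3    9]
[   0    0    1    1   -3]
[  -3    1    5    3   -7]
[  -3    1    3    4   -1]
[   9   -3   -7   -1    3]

step 0: pivot 1 → sign +
step 1: pivot -4 → sign −
step 2: pivot 1/4 → sign +
step 3: pivot 3 → sign +
step 4: pivot 6 → sign +
signature = (4, 1, 0)

Answer: (4, 1, 0)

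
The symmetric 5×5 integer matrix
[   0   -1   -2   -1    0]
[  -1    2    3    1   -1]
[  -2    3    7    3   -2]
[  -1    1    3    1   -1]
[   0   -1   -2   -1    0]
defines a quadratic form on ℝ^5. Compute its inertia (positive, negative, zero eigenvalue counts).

Answer: (2, 2, 1)

Derivation:
step 0: pivot 2 → sign +
step 1: pivot -1/2 → sign −
step 2: pivot 3 → sign +
step 3: pivot -1/3 → sign −
step 4: row/col 4 already zero → sign 0
signature = (2, 2, 1)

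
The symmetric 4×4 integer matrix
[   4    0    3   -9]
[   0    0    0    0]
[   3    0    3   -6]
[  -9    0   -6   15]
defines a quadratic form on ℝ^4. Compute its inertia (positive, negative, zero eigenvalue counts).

Answer: (2, 1, 1)

Derivation:
step 0: pivot 4 → sign +
step 1: pivot 3/4 → sign +
step 2: pivot -6 → sign −
step 3: row/col 3 already zero → sign 0
signature = (2, 1, 1)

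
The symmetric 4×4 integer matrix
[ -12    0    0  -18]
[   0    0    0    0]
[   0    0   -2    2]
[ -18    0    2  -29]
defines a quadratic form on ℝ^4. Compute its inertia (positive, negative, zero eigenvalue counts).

step 0: pivot -12 → sign −
step 1: pivot -2 → sign −
step 2: row/col 2 already zero → sign 0
step 3: row/col 3 already zero → sign 0
signature = (0, 2, 2)

Answer: (0, 2, 2)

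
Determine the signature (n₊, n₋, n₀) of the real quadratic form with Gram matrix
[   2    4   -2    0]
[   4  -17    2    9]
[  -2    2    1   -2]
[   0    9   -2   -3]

Answer: (3, 1, 0)

Derivation:
step 0: pivot 2 → sign +
step 1: pivot -25 → sign −
step 2: pivot 11/25 → sign +
step 3: pivot 2/11 → sign +
signature = (3, 1, 0)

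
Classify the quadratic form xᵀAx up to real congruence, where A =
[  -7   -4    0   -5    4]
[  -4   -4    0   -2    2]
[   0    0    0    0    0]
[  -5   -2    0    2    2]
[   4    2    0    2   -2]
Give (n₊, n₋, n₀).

step 0: pivot -7 → sign −
step 1: pivot -12/7 → sign −
step 2: pivot 6 → sign +
step 3: pivot 1/6 → sign +
step 4: row/col 4 already zero → sign 0
signature = (2, 2, 1)

Answer: (2, 2, 1)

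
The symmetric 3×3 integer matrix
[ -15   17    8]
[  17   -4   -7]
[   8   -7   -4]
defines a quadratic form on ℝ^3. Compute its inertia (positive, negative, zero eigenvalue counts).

Answer: (1, 2, 0)

Derivation:
step 0: pivot -15 → sign −
step 1: pivot 229/15 → sign +
step 2: pivot -3/229 → sign −
signature = (1, 2, 0)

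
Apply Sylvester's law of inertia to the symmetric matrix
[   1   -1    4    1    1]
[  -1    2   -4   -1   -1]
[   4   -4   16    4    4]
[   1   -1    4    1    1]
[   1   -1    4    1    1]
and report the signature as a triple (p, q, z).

step 0: pivot 1 → sign +
step 1: pivot 1 → sign +
step 2: row/col 2 already zero → sign 0
step 3: row/col 3 already zero → sign 0
step 4: row/col 4 already zero → sign 0
signature = (2, 0, 3)

Answer: (2, 0, 3)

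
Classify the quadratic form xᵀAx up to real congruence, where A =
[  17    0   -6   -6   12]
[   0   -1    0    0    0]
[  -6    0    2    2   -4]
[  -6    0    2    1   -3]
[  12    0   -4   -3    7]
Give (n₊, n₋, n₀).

Answer: (1, 3, 1)

Derivation:
step 0: pivot 17 → sign +
step 1: pivot -1 → sign −
step 2: pivot -2/17 → sign −
step 3: pivot -1 → sign −
step 4: row/col 4 already zero → sign 0
signature = (1, 3, 1)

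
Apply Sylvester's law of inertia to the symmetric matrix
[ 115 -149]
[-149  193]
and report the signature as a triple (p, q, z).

Answer: (1, 1, 0)

Derivation:
step 0: pivot 115 → sign +
step 1: pivot -6/115 → sign −
signature = (1, 1, 0)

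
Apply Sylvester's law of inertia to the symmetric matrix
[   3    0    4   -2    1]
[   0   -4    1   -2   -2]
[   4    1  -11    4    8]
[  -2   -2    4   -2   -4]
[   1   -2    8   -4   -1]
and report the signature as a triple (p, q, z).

Answer: (3, 2, 0)

Derivation:
step 0: pivot 3 → sign +
step 1: pivot -4 → sign −
step 2: pivot -193/12 → sign −
step 3: pivot 6/193 → sign +
step 4: pivot 2 → sign +
signature = (3, 2, 0)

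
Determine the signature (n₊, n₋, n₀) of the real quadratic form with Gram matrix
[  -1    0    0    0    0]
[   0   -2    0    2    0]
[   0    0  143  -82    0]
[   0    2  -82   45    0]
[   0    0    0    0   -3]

Answer: (1, 4, 0)

Derivation:
step 0: pivot -1 → sign −
step 1: pivot -2 → sign −
step 2: pivot 143 → sign +
step 3: pivot -3/143 → sign −
step 4: pivot -3 → sign −
signature = (1, 4, 0)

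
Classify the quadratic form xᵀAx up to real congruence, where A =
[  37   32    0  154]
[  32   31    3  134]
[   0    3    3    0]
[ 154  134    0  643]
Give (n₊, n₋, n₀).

step 0: pivot 37 → sign +
step 1: pivot 123/37 → sign +
step 2: pivot 12/41 → sign +
step 3: row/col 3 already zero → sign 0
signature = (3, 0, 1)

Answer: (3, 0, 1)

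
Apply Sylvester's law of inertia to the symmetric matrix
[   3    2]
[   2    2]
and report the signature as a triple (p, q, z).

Answer: (2, 0, 0)

Derivation:
step 0: pivot 3 → sign +
step 1: pivot 2/3 → sign +
signature = (2, 0, 0)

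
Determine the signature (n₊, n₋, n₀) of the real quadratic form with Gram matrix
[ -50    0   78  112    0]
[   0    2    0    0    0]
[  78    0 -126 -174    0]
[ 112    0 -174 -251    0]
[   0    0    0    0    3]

step 0: pivot -50 → sign −
step 1: pivot 2 → sign +
step 2: pivot -108/25 → sign −
step 3: pivot 3 → sign +
step 4: row/col 4 already zero → sign 0
signature = (2, 2, 1)

Answer: (2, 2, 1)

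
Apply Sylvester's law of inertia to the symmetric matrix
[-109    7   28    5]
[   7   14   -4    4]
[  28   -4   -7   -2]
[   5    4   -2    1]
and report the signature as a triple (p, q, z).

step 0: pivot -109 → sign −
step 1: pivot 1575/109 → sign +
step 2: pivot -1/7 → sign −
step 3: pivot -1/25 → sign −
signature = (1, 3, 0)

Answer: (1, 3, 0)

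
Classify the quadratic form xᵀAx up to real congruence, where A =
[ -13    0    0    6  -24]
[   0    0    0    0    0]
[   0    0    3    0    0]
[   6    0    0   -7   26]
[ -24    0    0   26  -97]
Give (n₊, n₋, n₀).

Answer: (1, 3, 1)

Derivation:
step 0: pivot -13 → sign −
step 1: pivot 3 → sign +
step 2: pivot -55/13 → sign −
step 3: pivot -3/55 → sign −
step 4: row/col 4 already zero → sign 0
signature = (1, 3, 1)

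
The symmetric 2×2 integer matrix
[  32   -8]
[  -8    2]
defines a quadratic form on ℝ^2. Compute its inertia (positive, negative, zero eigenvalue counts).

step 0: pivot 32 → sign +
step 1: row/col 1 already zero → sign 0
signature = (1, 0, 1)

Answer: (1, 0, 1)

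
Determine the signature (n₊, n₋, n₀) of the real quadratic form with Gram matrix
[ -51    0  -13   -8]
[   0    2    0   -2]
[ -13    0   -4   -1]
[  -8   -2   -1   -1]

Answer: (1, 3, 0)

Derivation:
step 0: pivot -51 → sign −
step 1: pivot 2 → sign +
step 2: pivot -35/51 → sign −
step 3: pivot -6/35 → sign −
signature = (1, 3, 0)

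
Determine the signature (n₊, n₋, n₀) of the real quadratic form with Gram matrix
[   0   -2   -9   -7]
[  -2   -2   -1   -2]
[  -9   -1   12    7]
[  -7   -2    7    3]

step 0: pivot -2 → sign −
step 1: pivot 2 → sign +
step 2: pivot -39/2 → sign −
step 3: pivot -3/26 → sign −
signature = (1, 3, 0)

Answer: (1, 3, 0)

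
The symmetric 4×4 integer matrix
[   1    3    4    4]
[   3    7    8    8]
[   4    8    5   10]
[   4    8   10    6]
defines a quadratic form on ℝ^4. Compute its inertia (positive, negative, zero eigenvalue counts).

Answer: (1, 3, 0)

Derivation:
step 0: pivot 1 → sign +
step 1: pivot -2 → sign −
step 2: pivot -3 → sign −
step 3: pivot -2/3 → sign −
signature = (1, 3, 0)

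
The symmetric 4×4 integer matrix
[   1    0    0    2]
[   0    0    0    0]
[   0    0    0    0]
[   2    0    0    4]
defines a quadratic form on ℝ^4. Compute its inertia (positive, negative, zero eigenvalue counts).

step 0: pivot 1 → sign +
step 1: row/col 1 already zero → sign 0
step 2: row/col 2 already zero → sign 0
step 3: row/col 3 already zero → sign 0
signature = (1, 0, 3)

Answer: (1, 0, 3)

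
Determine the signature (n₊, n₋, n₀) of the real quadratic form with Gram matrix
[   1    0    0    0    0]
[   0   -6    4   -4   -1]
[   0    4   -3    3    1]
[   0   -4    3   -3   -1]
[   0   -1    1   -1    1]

step 0: pivot 1 → sign +
step 1: pivot -6 → sign −
step 2: pivot -1/3 → sign −
step 3: pivot 3/2 → sign +
step 4: row/col 4 already zero → sign 0
signature = (2, 2, 1)

Answer: (2, 2, 1)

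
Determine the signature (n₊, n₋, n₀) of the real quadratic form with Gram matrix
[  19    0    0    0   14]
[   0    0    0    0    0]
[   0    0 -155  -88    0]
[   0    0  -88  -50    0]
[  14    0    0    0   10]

step 0: pivot 19 → sign +
step 1: pivot -155 → sign −
step 2: pivot -6/155 → sign −
step 3: pivot -6/19 → sign −
step 4: row/col 4 already zero → sign 0
signature = (1, 3, 1)

Answer: (1, 3, 1)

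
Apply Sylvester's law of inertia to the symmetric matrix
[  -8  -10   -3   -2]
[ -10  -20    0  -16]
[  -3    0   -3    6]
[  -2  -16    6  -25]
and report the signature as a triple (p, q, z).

Answer: (0, 3, 1)

Derivation:
step 0: pivot -8 → sign −
step 1: pivot -15/2 → sign −
step 2: pivot -1/5 → sign −
step 3: row/col 3 already zero → sign 0
signature = (0, 3, 1)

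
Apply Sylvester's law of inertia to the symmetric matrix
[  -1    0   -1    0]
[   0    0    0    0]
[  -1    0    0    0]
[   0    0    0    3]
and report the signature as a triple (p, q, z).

Answer: (2, 1, 1)

Derivation:
step 0: pivot -1 → sign −
step 1: pivot 1 → sign +
step 2: pivot 3 → sign +
step 3: row/col 3 already zero → sign 0
signature = (2, 1, 1)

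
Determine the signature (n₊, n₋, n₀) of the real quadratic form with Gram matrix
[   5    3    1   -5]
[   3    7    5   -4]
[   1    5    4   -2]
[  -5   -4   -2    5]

Answer: (3, 1, 0)

Derivation:
step 0: pivot 5 → sign +
step 1: pivot 26/5 → sign +
step 2: pivot 1/13 → sign +
step 3: pivot -1/2 → sign −
signature = (3, 1, 0)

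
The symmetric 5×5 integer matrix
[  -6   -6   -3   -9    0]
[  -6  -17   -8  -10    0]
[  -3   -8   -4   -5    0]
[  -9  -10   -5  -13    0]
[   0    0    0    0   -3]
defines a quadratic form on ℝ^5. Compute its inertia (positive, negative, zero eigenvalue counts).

step 0: pivot -6 → sign −
step 1: pivot -11 → sign −
step 2: pivot -5/22 → sign −
step 3: pivot 3/5 → sign +
step 4: pivot -3 → sign −
signature = (1, 4, 0)

Answer: (1, 4, 0)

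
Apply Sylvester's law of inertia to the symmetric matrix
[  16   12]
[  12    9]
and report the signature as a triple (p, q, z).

step 0: pivot 16 → sign +
step 1: row/col 1 already zero → sign 0
signature = (1, 0, 1)

Answer: (1, 0, 1)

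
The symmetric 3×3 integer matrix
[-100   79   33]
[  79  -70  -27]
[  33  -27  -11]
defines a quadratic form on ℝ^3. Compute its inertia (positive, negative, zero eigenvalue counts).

step 0: pivot -100 → sign −
step 1: pivot -759/100 → sign −
step 2: pivot 1/253 → sign +
signature = (1, 2, 0)

Answer: (1, 2, 0)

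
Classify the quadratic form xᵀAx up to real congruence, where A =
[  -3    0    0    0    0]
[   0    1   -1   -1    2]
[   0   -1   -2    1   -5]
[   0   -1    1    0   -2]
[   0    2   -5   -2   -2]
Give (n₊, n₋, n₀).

Answer: (1, 4, 0)

Derivation:
step 0: pivot -3 → sign −
step 1: pivot 1 → sign +
step 2: pivot -3 → sign −
step 3: pivot -1 → sign −
step 4: pivot -3 → sign −
signature = (1, 4, 0)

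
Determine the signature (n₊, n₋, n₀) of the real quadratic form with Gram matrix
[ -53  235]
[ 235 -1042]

Answer: (0, 2, 0)

Derivation:
step 0: pivot -53 → sign −
step 1: pivot -1/53 → sign −
signature = (0, 2, 0)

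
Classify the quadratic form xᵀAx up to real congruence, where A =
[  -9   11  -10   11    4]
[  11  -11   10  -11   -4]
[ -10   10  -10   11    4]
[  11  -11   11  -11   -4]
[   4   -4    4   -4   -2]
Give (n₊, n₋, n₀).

step 0: pivot -9 → sign −
step 1: pivot 22/9 → sign +
step 2: pivot -10/11 → sign −
step 3: pivot 11/10 → sign +
step 4: pivot -6/11 → sign −
signature = (2, 3, 0)

Answer: (2, 3, 0)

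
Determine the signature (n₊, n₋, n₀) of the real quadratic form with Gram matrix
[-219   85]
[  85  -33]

step 0: pivot -219 → sign −
step 1: pivot -2/219 → sign −
signature = (0, 2, 0)

Answer: (0, 2, 0)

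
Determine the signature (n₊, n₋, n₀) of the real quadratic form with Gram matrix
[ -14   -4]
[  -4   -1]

step 0: pivot -14 → sign −
step 1: pivot 1/7 → sign +
signature = (1, 1, 0)

Answer: (1, 1, 0)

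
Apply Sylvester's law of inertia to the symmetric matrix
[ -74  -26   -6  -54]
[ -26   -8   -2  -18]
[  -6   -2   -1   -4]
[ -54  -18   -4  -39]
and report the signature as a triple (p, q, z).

Answer: (1, 3, 0)

Derivation:
step 0: pivot -74 → sign −
step 1: pivot 42/37 → sign +
step 2: pivot -11/21 → sign −
step 3: pivot -3/11 → sign −
signature = (1, 3, 0)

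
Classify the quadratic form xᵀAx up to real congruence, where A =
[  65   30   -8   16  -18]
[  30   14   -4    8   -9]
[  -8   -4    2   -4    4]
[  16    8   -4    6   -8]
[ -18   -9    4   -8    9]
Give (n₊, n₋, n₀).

step 0: pivot 65 → sign +
step 1: pivot 2/13 → sign +
step 2: pivot 2/5 → sign +
step 3: pivot -2 → sign −
step 4: pivot 1/2 → sign +
signature = (4, 1, 0)

Answer: (4, 1, 0)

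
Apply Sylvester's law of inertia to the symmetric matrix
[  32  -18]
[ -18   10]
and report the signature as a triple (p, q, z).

Answer: (1, 1, 0)

Derivation:
step 0: pivot 32 → sign +
step 1: pivot -1/8 → sign −
signature = (1, 1, 0)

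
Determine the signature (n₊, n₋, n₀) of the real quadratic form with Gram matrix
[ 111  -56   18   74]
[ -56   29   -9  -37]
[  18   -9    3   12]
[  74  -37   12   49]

step 0: pivot 111 → sign +
step 1: pivot 83/111 → sign +
step 2: pivot 6/83 → sign +
step 3: pivot -1/2 → sign −
signature = (3, 1, 0)

Answer: (3, 1, 0)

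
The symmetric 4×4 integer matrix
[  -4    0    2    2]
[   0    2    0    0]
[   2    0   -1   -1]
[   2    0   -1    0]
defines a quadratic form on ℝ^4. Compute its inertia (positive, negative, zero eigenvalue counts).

step 0: pivot -4 → sign −
step 1: pivot 2 → sign +
step 2: pivot 1 → sign +
step 3: row/col 3 already zero → sign 0
signature = (2, 1, 1)

Answer: (2, 1, 1)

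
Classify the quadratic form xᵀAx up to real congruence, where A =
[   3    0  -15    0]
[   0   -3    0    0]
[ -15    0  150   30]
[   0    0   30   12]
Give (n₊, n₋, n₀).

Answer: (2, 1, 1)

Derivation:
step 0: pivot 3 → sign +
step 1: pivot -3 → sign −
step 2: pivot 75 → sign +
step 3: row/col 3 already zero → sign 0
signature = (2, 1, 1)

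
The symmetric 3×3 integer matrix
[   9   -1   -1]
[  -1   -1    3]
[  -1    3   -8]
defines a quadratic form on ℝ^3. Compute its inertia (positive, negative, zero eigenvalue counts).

step 0: pivot 9 → sign +
step 1: pivot -10/9 → sign −
step 2: pivot -3/5 → sign −
signature = (1, 2, 0)

Answer: (1, 2, 0)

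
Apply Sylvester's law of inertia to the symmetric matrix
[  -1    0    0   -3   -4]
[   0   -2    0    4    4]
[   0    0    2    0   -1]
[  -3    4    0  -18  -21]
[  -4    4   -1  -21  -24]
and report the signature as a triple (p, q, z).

step 0: pivot -1 → sign −
step 1: pivot -2 → sign −
step 2: pivot 2 → sign +
step 3: pivot -1 → sign −
step 4: pivot 1/2 → sign +
signature = (2, 3, 0)

Answer: (2, 3, 0)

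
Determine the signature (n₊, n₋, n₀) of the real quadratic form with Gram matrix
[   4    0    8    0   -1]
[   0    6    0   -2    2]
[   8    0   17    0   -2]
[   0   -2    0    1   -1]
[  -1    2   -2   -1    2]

Answer: (5, 0, 0)

Derivation:
step 0: pivot 4 → sign +
step 1: pivot 6 → sign +
step 2: pivot 1 → sign +
step 3: pivot 1/3 → sign +
step 4: pivot 3/4 → sign +
signature = (5, 0, 0)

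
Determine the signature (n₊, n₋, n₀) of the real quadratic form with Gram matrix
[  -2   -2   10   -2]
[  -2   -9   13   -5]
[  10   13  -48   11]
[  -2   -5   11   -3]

Answer: (2, 2, 0)

Derivation:
step 0: pivot -2 → sign −
step 1: pivot -7 → sign −
step 2: pivot 23/7 → sign +
step 3: pivot 6/23 → sign +
signature = (2, 2, 0)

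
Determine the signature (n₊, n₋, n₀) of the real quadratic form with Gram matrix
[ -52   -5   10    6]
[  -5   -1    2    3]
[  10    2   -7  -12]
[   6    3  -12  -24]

step 0: pivot -52 → sign −
step 1: pivot -27/52 → sign −
step 2: pivot -3 → sign −
step 3: row/col 3 already zero → sign 0
signature = (0, 3, 1)

Answer: (0, 3, 1)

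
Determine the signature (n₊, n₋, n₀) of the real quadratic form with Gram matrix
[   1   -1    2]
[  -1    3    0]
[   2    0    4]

step 0: pivot 1 → sign +
step 1: pivot 2 → sign +
step 2: pivot -2 → sign −
signature = (2, 1, 0)

Answer: (2, 1, 0)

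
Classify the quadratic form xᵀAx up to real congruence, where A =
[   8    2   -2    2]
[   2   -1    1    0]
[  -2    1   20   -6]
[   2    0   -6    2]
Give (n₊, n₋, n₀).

Answer: (2, 2, 0)

Derivation:
step 0: pivot 8 → sign +
step 1: pivot -3/2 → sign −
step 2: pivot 21 → sign +
step 3: pivot -1/21 → sign −
signature = (2, 2, 0)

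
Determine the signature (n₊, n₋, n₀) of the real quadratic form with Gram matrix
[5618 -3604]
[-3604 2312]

step 0: pivot 5618 → sign +
step 1: row/col 1 already zero → sign 0
signature = (1, 0, 1)

Answer: (1, 0, 1)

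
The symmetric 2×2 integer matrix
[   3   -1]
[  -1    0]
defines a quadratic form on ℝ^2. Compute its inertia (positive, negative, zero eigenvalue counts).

step 0: pivot 3 → sign +
step 1: pivot -1/3 → sign −
signature = (1, 1, 0)

Answer: (1, 1, 0)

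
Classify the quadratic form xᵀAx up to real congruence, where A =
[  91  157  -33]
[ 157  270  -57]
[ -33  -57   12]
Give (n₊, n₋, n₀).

Answer: (2, 1, 0)

Derivation:
step 0: pivot 91 → sign +
step 1: pivot -79/91 → sign −
step 2: pivot 3/79 → sign +
signature = (2, 1, 0)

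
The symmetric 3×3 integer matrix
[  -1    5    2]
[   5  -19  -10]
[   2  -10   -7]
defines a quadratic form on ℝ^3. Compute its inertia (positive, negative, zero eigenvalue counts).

step 0: pivot -1 → sign −
step 1: pivot 6 → sign +
step 2: pivot -3 → sign −
signature = (1, 2, 0)

Answer: (1, 2, 0)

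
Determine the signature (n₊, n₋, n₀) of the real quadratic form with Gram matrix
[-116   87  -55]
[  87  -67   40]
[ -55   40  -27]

Answer: (0, 3, 0)

Derivation:
step 0: pivot -116 → sign −
step 1: pivot -7/4 → sign −
step 2: pivot -6/203 → sign −
signature = (0, 3, 0)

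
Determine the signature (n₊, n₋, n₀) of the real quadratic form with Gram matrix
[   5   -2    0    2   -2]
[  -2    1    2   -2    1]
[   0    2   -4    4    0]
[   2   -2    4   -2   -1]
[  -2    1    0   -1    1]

Answer: (3, 1, 1)

Derivation:
step 0: pivot 5 → sign +
step 1: pivot 1/5 → sign +
step 2: pivot -24 → sign −
step 3: pivot 2/3 → sign +
step 4: row/col 4 already zero → sign 0
signature = (3, 1, 1)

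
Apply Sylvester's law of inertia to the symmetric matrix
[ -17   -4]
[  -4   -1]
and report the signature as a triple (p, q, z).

step 0: pivot -17 → sign −
step 1: pivot -1/17 → sign −
signature = (0, 2, 0)

Answer: (0, 2, 0)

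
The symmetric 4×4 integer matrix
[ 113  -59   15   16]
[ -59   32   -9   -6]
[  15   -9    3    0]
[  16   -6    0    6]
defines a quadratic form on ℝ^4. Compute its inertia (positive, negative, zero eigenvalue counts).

Answer: (2, 2, 0)

Derivation:
step 0: pivot 113 → sign +
step 1: pivot 135/113 → sign +
step 2: pivot -2/15 → sign −
step 3: pivot -2/3 → sign −
signature = (2, 2, 0)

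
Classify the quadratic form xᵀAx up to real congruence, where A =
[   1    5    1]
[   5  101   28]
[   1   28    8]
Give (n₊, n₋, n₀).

Answer: (3, 0, 0)

Derivation:
step 0: pivot 1 → sign +
step 1: pivot 76 → sign +
step 2: pivot 3/76 → sign +
signature = (3, 0, 0)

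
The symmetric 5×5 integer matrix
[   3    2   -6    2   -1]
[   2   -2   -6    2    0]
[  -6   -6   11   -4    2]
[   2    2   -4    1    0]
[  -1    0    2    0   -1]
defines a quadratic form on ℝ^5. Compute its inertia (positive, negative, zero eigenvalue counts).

Answer: (2, 3, 0)

Derivation:
step 0: pivot 3 → sign +
step 1: pivot -10/3 → sign −
step 2: pivot 1/5 → sign +
step 3: pivot -1 → sign −
step 4: pivot -2 → sign −
signature = (2, 3, 0)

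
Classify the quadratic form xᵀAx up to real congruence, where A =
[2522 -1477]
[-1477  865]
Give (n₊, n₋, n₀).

step 0: pivot 2522 → sign +
step 1: pivot 1/2522 → sign +
signature = (2, 0, 0)

Answer: (2, 0, 0)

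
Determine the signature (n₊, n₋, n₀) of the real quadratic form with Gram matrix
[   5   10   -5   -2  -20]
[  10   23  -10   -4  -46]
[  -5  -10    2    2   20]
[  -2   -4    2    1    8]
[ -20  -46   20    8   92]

Answer: (3, 1, 1)

Derivation:
step 0: pivot 5 → sign +
step 1: pivot 3 → sign +
step 2: pivot -3 → sign −
step 3: pivot 1/5 → sign +
step 4: row/col 4 already zero → sign 0
signature = (3, 1, 1)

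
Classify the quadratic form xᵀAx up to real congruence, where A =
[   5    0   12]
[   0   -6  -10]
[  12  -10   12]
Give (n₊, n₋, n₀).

Answer: (1, 2, 0)

Derivation:
step 0: pivot 5 → sign +
step 1: pivot -6 → sign −
step 2: pivot -2/15 → sign −
signature = (1, 2, 0)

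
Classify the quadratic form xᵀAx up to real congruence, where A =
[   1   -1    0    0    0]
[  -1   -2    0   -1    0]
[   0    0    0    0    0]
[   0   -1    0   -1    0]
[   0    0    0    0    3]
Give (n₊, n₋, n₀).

Answer: (2, 2, 1)

Derivation:
step 0: pivot 1 → sign +
step 1: pivot -3 → sign −
step 2: pivot -2/3 → sign −
step 3: pivot 3 → sign +
step 4: row/col 4 already zero → sign 0
signature = (2, 2, 1)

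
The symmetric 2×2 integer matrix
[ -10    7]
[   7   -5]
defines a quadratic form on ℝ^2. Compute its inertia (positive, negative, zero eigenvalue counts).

step 0: pivot -10 → sign −
step 1: pivot -1/10 → sign −
signature = (0, 2, 0)

Answer: (0, 2, 0)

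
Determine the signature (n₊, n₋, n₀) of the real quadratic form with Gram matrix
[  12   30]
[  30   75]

step 0: pivot 12 → sign +
step 1: row/col 1 already zero → sign 0
signature = (1, 0, 1)

Answer: (1, 0, 1)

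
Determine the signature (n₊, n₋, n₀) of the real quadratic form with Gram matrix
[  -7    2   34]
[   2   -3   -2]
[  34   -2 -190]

Answer: (0, 3, 0)

Derivation:
step 0: pivot -7 → sign −
step 1: pivot -17/7 → sign −
step 2: pivot -6/17 → sign −
signature = (0, 3, 0)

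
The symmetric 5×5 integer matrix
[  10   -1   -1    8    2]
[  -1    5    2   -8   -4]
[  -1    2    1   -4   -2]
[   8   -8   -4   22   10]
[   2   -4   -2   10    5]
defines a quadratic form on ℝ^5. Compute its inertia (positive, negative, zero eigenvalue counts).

Answer: (4, 0, 1)

Derivation:
step 0: pivot 10 → sign +
step 1: pivot 49/10 → sign +
step 2: pivot 8/49 → sign +
step 3: pivot 4 → sign +
step 4: row/col 4 already zero → sign 0
signature = (4, 0, 1)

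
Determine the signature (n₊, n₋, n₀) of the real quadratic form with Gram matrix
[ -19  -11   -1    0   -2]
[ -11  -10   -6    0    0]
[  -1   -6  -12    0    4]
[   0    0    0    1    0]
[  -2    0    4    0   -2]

Answer: (2, 3, 0)

Derivation:
step 0: pivot -19 → sign −
step 1: pivot -69/19 → sign −
step 2: pivot -266/69 → sign −
step 3: pivot 1 → sign +
step 4: pivot 6/133 → sign +
signature = (2, 3, 0)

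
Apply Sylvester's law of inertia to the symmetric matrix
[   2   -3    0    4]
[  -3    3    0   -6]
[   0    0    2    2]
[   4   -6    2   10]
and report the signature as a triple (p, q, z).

step 0: pivot 2 → sign +
step 1: pivot -3/2 → sign −
step 2: pivot 2 → sign +
step 3: row/col 3 already zero → sign 0
signature = (2, 1, 1)

Answer: (2, 1, 1)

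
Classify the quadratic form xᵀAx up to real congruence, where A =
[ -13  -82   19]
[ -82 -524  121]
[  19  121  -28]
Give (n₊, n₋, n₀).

Answer: (0, 3, 0)

Derivation:
step 0: pivot -13 → sign −
step 1: pivot -88/13 → sign −
step 2: pivot -3/88 → sign −
signature = (0, 3, 0)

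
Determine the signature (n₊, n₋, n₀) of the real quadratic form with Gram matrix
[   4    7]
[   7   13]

Answer: (2, 0, 0)

Derivation:
step 0: pivot 4 → sign +
step 1: pivot 3/4 → sign +
signature = (2, 0, 0)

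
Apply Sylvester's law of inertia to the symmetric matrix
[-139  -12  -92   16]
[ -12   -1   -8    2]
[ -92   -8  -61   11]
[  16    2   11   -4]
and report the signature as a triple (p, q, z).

Answer: (1, 3, 0)

Derivation:
step 0: pivot -139 → sign −
step 1: pivot 5/139 → sign +
step 2: pivot -1/5 → sign −
step 3: pivot -3 → sign −
signature = (1, 3, 0)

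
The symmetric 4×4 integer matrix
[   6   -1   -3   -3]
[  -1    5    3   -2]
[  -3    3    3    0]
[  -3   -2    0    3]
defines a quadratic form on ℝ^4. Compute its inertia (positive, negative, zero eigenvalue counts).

step 0: pivot 6 → sign +
step 1: pivot 29/6 → sign +
step 2: pivot 6/29 → sign +
step 3: row/col 3 already zero → sign 0
signature = (3, 0, 1)

Answer: (3, 0, 1)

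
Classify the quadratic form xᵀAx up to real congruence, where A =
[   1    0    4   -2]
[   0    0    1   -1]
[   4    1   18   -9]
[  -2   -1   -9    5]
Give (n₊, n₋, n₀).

Answer: (3, 1, 0)

Derivation:
step 0: pivot 1 → sign +
step 1: pivot 2 → sign +
step 2: pivot -1/2 → sign −
step 3: pivot 1 → sign +
signature = (3, 1, 0)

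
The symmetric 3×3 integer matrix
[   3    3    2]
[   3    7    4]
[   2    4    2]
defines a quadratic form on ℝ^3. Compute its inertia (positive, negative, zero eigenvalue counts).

Answer: (2, 1, 0)

Derivation:
step 0: pivot 3 → sign +
step 1: pivot 4 → sign +
step 2: pivot -1/3 → sign −
signature = (2, 1, 0)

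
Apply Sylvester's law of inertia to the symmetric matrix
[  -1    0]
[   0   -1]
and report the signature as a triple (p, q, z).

step 0: pivot -1 → sign −
step 1: pivot -1 → sign −
signature = (0, 2, 0)

Answer: (0, 2, 0)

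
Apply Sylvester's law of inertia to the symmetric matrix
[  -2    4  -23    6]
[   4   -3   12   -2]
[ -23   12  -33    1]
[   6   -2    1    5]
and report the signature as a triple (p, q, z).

Answer: (3, 1, 0)

Derivation:
step 0: pivot -2 → sign −
step 1: pivot 5 → sign +
step 2: pivot 3/10 → sign +
step 3: pivot 3 → sign +
signature = (3, 1, 0)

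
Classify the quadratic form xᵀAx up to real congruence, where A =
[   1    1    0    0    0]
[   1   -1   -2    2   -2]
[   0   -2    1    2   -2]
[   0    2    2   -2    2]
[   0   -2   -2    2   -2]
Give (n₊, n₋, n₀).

step 0: pivot 1 → sign +
step 1: pivot -2 → sign −
step 2: pivot 3 → sign +
step 3: row/col 3 already zero → sign 0
step 4: row/col 4 already zero → sign 0
signature = (2, 1, 2)

Answer: (2, 1, 2)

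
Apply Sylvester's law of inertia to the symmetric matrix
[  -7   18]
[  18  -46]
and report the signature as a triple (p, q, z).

Answer: (1, 1, 0)

Derivation:
step 0: pivot -7 → sign −
step 1: pivot 2/7 → sign +
signature = (1, 1, 0)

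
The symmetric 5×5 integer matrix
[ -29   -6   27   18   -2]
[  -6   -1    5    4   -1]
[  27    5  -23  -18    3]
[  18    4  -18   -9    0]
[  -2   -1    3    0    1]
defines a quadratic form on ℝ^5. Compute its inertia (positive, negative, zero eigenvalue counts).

step 0: pivot -29 → sign −
step 1: pivot 7/29 → sign +
step 2: pivot 5/7 → sign +
step 3: pivot 7/5 → sign +
step 4: pivot -6/7 → sign −
signature = (3, 2, 0)

Answer: (3, 2, 0)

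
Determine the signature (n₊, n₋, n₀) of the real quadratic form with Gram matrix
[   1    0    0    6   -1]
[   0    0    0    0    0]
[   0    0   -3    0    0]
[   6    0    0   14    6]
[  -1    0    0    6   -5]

step 0: pivot 1 → sign +
step 1: pivot -3 → sign −
step 2: pivot -22 → sign −
step 3: pivot 6/11 → sign +
step 4: row/col 4 already zero → sign 0
signature = (2, 2, 1)

Answer: (2, 2, 1)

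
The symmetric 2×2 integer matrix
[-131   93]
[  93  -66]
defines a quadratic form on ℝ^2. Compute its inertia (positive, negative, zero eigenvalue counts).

Answer: (1, 1, 0)

Derivation:
step 0: pivot -131 → sign −
step 1: pivot 3/131 → sign +
signature = (1, 1, 0)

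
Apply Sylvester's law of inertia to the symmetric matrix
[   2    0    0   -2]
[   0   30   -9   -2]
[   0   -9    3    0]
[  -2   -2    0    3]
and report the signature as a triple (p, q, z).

step 0: pivot 2 → sign +
step 1: pivot 30 → sign +
step 2: pivot 3/10 → sign +
step 3: pivot -1/3 → sign −
signature = (3, 1, 0)

Answer: (3, 1, 0)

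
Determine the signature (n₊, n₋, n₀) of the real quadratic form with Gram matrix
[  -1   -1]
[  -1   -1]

Answer: (0, 1, 1)

Derivation:
step 0: pivot -1 → sign −
step 1: row/col 1 already zero → sign 0
signature = (0, 1, 1)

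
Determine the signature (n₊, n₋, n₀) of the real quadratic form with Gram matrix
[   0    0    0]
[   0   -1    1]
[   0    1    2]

step 0: pivot -1 → sign −
step 1: pivot 3 → sign +
step 2: row/col 2 already zero → sign 0
signature = (1, 1, 1)

Answer: (1, 1, 1)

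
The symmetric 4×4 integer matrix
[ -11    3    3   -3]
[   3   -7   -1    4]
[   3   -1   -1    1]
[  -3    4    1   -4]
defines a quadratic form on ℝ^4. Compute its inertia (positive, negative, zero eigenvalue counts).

step 0: pivot -11 → sign −
step 1: pivot -68/11 → sign −
step 2: pivot -3/17 → sign −
step 3: pivot -3/2 → sign −
signature = (0, 4, 0)

Answer: (0, 4, 0)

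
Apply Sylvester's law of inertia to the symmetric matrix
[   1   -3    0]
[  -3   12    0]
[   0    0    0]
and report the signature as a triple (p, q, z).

step 0: pivot 1 → sign +
step 1: pivot 3 → sign +
step 2: row/col 2 already zero → sign 0
signature = (2, 0, 1)

Answer: (2, 0, 1)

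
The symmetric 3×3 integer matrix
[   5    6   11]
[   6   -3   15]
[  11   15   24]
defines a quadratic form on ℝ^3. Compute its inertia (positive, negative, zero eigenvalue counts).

Answer: (2, 1, 0)

Derivation:
step 0: pivot 5 → sign +
step 1: pivot -51/5 → sign −
step 2: pivot 2/17 → sign +
signature = (2, 1, 0)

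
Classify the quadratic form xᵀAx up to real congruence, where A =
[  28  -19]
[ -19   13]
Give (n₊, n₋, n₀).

Answer: (2, 0, 0)

Derivation:
step 0: pivot 28 → sign +
step 1: pivot 3/28 → sign +
signature = (2, 0, 0)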